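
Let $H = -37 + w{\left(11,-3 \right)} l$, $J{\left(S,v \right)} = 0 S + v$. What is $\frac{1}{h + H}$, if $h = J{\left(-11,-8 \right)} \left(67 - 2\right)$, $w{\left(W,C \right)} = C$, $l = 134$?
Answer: $- \frac{1}{959} \approx -0.0010428$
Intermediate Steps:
$J{\left(S,v \right)} = v$ ($J{\left(S,v \right)} = 0 + v = v$)
$H = -439$ ($H = -37 - 402 = -439$)
$h = -520$ ($h = - 8 \left(67 - 2\right) = \left(-8\right) 65 = -520$)
$\frac{1}{h + H} = \frac{1}{-520 - 439} = \frac{1}{-959} = - \frac{1}{959}$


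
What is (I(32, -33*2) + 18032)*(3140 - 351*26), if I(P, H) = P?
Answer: -108131104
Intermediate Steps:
(I(32, -33*2) + 18032)*(3140 - 351*26) = (32 + 18032)*(3140 - 351*26) = 18064*(3140 - 9126) = 18064*(-5986) = -108131104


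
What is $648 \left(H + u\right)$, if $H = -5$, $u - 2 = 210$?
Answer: $134136$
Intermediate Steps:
$u = 212$ ($u = 2 + 210 = 212$)
$648 \left(H + u\right) = 648 \left(-5 + 212\right) = 648 \cdot 207 = 134136$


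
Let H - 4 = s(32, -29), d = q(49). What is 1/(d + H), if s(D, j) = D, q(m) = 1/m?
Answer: 49/1765 ≈ 0.027762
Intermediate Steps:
d = 1/49 ≈ 0.020408
H = 36 (H = 4 + 32 = 36)
1/(d + H) = 1/(1/49 + 36) = 1/(1765/49) = 49/1765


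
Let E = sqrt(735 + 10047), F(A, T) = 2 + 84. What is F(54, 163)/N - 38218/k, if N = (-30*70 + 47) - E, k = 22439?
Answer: -164631288848/94334161853 + 258*sqrt(1198)/4204027 ≈ -1.7431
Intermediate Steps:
F(A, T) = 86
E = 3*sqrt(1198) (E = sqrt(10782) = 3*sqrt(1198) ≈ 103.84)
N = -2053 - 3*sqrt(1198) (N = (-30*70 + 47) - 3*sqrt(1198) = (-2100 + 47) - 3*sqrt(1198) = -2053 - 3*sqrt(1198) ≈ -2156.8)
F(54, 163)/N - 38218/k = 86/(-2053 - 3*sqrt(1198)) - 38218/22439 = -38218/22439 + 86/(-2053 - 3*sqrt(1198))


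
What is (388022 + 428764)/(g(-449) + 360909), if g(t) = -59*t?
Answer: 408393/193700 ≈ 2.1084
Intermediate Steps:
(388022 + 428764)/(g(-449) + 360909) = (388022 + 428764)/(-59*(-449) + 360909) = 816786/(26491 + 360909) = 816786/387400 = 816786*(1/387400) = 408393/193700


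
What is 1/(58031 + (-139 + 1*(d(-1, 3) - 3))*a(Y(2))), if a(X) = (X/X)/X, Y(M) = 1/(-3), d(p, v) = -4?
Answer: 1/58469 ≈ 1.7103e-5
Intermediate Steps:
Y(M) = -1/3
a(X) = 1/X
1/(58031 + (-139 + 1*(d(-1, 3) - 3))*a(Y(2))) = 1/(58031 + (-139 + 1*(-4 - 3))/(-1/3)) = 1/(58031 + (-139 + 1*(-7))*(-3)) = 1/(58031 + (-139 - 7)*(-3)) = 1/(58031 - 146*(-3)) = 1/(58031 + 438) = 1/58469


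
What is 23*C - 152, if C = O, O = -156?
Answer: -3740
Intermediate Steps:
C = -156
23*C - 152 = 23*(-156) - 152 = -3588 - 152 = -3740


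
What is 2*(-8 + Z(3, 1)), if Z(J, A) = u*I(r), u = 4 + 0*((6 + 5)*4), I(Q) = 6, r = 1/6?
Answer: 32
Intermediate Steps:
r = ⅙ ≈ 0.16667
u = 4 (u = 4 + 0*(11*4) = 4 + 0*44 = 4 + 0 = 4)
Z(J, A) = 24 (Z(J, A) = 4*6 = 24)
2*(-8 + Z(3, 1)) = 2*(-8 + 24) = 2*16 = 32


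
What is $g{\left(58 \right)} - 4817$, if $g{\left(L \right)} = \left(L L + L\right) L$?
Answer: $193659$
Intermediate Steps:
$g{\left(L \right)} = L \left(L + L^{2}\right)$ ($g{\left(L \right)} = \left(L^{2} + L\right) L = \left(L + L^{2}\right) L = L \left(L + L^{2}\right)$)
$g{\left(58 \right)} - 4817 = 58^{2} \left(1 + 58\right) - 4817 = 3364 \cdot 59 - 4817 = 198476 - 4817 = 193659$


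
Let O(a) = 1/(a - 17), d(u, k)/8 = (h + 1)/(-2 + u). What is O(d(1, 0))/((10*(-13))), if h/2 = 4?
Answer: 1/11570 ≈ 8.6430e-5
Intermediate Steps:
h = 8 (h = 2*4 = 8)
d(u, k) = 72/(-2 + u) (d(u, k) = 8*((8 + 1)/(-2 + u)) = 8*(9/(-2 + u)) = 72/(-2 + u))
O(a) = 1/(-17 + a)
O(d(1, 0))/((10*(-13))) = 1/((-17 + 72/(-2 + 1))*((10*(-13)))) = 1/((-17 + 72/(-1))*(-130)) = -1/130/(-17 + 72*(-1)) = -1/130/(-17 - 72) = -1/130/(-89) = -1/89*(-1/130) = 1/11570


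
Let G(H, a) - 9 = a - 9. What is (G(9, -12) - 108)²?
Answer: 14400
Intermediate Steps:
G(H, a) = a (G(H, a) = 9 + (a - 9) = 9 + (-9 + a) = a)
(G(9, -12) - 108)² = (-12 - 108)² = (-120)² = 14400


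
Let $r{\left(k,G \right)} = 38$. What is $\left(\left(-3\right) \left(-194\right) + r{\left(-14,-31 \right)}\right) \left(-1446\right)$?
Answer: $-896520$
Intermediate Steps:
$\left(\left(-3\right) \left(-194\right) + r{\left(-14,-31 \right)}\right) \left(-1446\right) = \left(\left(-3\right) \left(-194\right) + 38\right) \left(-1446\right) = \left(582 + 38\right) \left(-1446\right) = 620 \left(-1446\right) = -896520$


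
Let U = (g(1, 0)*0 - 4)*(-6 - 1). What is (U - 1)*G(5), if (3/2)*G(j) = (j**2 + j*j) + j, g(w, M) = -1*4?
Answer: 990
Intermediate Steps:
g(w, M) = -4
G(j) = 2*j/3 + 4*j**2/3 (G(j) = 2*((j**2 + j*j) + j)/3 = 2*((j**2 + j**2) + j)/3 = 2*(2*j**2 + j)/3 = 2*(j + 2*j**2)/3 = 2*j/3 + 4*j**2/3)
U = 28 (U = (-4*0 - 4)*(-6 - 1) = (0 - 4)*(-7) = -4*(-7) = 28)
(U - 1)*G(5) = (28 - 1)*((2/3)*5*(1 + 2*5)) = 27*((2/3)*5*(1 + 10)) = 27*((2/3)*5*11) = 27*(110/3) = 990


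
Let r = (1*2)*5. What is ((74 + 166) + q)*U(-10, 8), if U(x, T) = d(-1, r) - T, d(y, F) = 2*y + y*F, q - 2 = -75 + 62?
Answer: -4580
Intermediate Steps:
r = 10 (r = 2*5 = 10)
q = -11 (q = 2 + (-75 + 62) = 2 - 13 = -11)
d(y, F) = 2*y + F*y
U(x, T) = -12 - T (U(x, T) = -(2 + 10) - T = -1*12 - T = -12 - T)
((74 + 166) + q)*U(-10, 8) = ((74 + 166) - 11)*(-12 - 1*8) = (240 - 11)*(-12 - 8) = 229*(-20) = -4580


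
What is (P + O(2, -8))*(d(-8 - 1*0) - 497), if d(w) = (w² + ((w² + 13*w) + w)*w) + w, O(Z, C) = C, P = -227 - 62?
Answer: 16929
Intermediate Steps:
P = -289
d(w) = w + w² + w*(w² + 14*w) (d(w) = (w² + (w² + 14*w)*w) + w = (w² + w*(w² + 14*w)) + w = w + w² + w*(w² + 14*w))
(P + O(2, -8))*(d(-8 - 1*0) - 497) = (-289 - 8)*((-8 - 1*0)*(1 + (-8 - 1*0)² + 15*(-8 - 1*0)) - 497) = -297*((-8 + 0)*(1 + (-8 + 0)² + 15*(-8 + 0)) - 497) = -297*(-8*(1 + (-8)² + 15*(-8)) - 497) = -297*(-8*(1 + 64 - 120) - 497) = -297*(-8*(-55) - 497) = -297*(440 - 497) = -297*(-57) = 16929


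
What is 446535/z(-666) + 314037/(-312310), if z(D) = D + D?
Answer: -7770869063/23110940 ≈ -336.24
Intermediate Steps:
z(D) = 2*D
446535/z(-666) + 314037/(-312310) = 446535/((2*(-666))) + 314037/(-312310) = 446535/(-1332) + 314037*(-1/312310) = 446535*(-1/1332) - 314037/312310 = -49615/148 - 314037/312310 = -7770869063/23110940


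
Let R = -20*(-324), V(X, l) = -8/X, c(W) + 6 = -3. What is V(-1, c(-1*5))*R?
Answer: 51840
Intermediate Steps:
c(W) = -9 (c(W) = -6 - 3 = -9)
R = 6480
V(-1, c(-1*5))*R = -8/(-1)*6480 = -8*(-1)*6480 = 8*6480 = 51840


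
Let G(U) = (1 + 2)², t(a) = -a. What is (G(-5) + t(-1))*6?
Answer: 60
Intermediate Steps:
G(U) = 9 (G(U) = 3² = 9)
(G(-5) + t(-1))*6 = (9 - 1*(-1))*6 = (9 + 1)*6 = 10*6 = 60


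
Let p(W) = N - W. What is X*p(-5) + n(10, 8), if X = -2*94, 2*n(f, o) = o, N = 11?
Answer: -3004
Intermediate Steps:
p(W) = 11 - W
n(f, o) = o/2
X = -188
X*p(-5) + n(10, 8) = -188*(11 - 1*(-5)) + (½)*8 = -188*(11 + 5) + 4 = -188*16 + 4 = -3008 + 4 = -3004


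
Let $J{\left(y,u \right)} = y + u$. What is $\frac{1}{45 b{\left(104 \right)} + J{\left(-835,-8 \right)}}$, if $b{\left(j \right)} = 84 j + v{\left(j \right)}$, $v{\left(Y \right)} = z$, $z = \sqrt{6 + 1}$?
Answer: $\frac{130759}{51293743518} - \frac{5 \sqrt{7}}{17097914506} \approx 2.5484 \cdot 10^{-6}$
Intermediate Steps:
$J{\left(y,u \right)} = u + y$
$z = \sqrt{7} \approx 2.6458$
$v{\left(Y \right)} = \sqrt{7}$
$b{\left(j \right)} = \sqrt{7} + 84 j$ ($b{\left(j \right)} = 84 j + \sqrt{7} = \sqrt{7} + 84 j$)
$\frac{1}{45 b{\left(104 \right)} + J{\left(-835,-8 \right)}} = \frac{1}{45 \left(\sqrt{7} + 84 \cdot 104\right) - 843} = \frac{1}{45 \left(\sqrt{7} + 8736\right) - 843} = \frac{1}{45 \left(8736 + \sqrt{7}\right) - 843} = \frac{1}{\left(393120 + 45 \sqrt{7}\right) - 843} = \frac{1}{392277 + 45 \sqrt{7}}$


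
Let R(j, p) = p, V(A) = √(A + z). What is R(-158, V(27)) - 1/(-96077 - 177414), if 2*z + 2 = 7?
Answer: 1/273491 + √118/2 ≈ 5.4314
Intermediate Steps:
z = 5/2 (z = -1 + (½)*7 = -1 + 7/2 = 5/2 ≈ 2.5000)
V(A) = √(5/2 + A) (V(A) = √(A + 5/2) = √(5/2 + A))
R(-158, V(27)) - 1/(-96077 - 177414) = √(10 + 4*27)/2 - 1/(-96077 - 177414) = √(10 + 108)/2 - 1/(-273491) = √118/2 - 1*(-1/273491) = √118/2 + 1/273491 = 1/273491 + √118/2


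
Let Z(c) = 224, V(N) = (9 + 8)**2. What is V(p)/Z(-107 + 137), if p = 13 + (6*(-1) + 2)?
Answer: 289/224 ≈ 1.2902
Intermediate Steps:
p = 9 (p = 13 + (-6 + 2) = 13 - 4 = 9)
V(N) = 289 (V(N) = 17**2 = 289)
V(p)/Z(-107 + 137) = 289/224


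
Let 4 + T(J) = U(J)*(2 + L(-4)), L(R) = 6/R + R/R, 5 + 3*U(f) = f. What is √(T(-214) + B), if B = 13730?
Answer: √54466/2 ≈ 116.69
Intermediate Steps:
U(f) = -5/3 + f/3
L(R) = 1 + 6/R (L(R) = 6/R + 1 = 1 + 6/R)
T(J) = -13/2 + J/2 (T(J) = -4 + (-5/3 + J/3)*(2 + (6 - 4)/(-4)) = -4 + (-5/3 + J/3)*(2 - ¼*2) = -4 + (-5/3 + J/3)*(2 - ½) = -4 + (-5/3 + J/3)*(3/2) = -4 + (-5/2 + J/2) = -13/2 + J/2)
√(T(-214) + B) = √((-13/2 + (½)*(-214)) + 13730) = √((-13/2 - 107) + 13730) = √(-227/2 + 13730) = √(27233/2) = √54466/2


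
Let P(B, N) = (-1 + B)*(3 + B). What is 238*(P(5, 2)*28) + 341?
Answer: 213589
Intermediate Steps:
238*(P(5, 2)*28) + 341 = 238*((-3 + 5² + 2*5)*28) + 341 = 238*((-3 + 25 + 10)*28) + 341 = 238*(32*28) + 341 = 238*896 + 341 = 213248 + 341 = 213589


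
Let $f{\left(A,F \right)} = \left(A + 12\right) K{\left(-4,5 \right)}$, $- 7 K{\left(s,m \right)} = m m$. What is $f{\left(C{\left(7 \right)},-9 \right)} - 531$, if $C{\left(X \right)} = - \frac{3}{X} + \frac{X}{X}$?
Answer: $- \frac{28219}{49} \approx -575.9$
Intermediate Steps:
$K{\left(s,m \right)} = - \frac{m^{2}}{7}$ ($K{\left(s,m \right)} = - \frac{m m}{7} = - \frac{m^{2}}{7}$)
$C{\left(X \right)} = 1 - \frac{3}{X}$ ($C{\left(X \right)} = - \frac{3}{X} + 1 = 1 - \frac{3}{X}$)
$f{\left(A,F \right)} = - \frac{300}{7} - \frac{25 A}{7}$ ($f{\left(A,F \right)} = \left(A + 12\right) \left(- \frac{5^{2}}{7}\right) = \left(12 + A\right) \left(\left(- \frac{1}{7}\right) 25\right) = \left(12 + A\right) \left(- \frac{25}{7}\right) = - \frac{300}{7} - \frac{25 A}{7}$)
$f{\left(C{\left(7 \right)},-9 \right)} - 531 = \left(- \frac{300}{7} - \frac{25 \frac{-3 + 7}{7}}{7}\right) - 531 = \left(- \frac{300}{7} - \frac{25 \cdot \frac{1}{7} \cdot 4}{7}\right) - 531 = \left(- \frac{300}{7} - \frac{100}{49}\right) - 531 = - \frac{2200}{49} - 531 = - \frac{28219}{49}$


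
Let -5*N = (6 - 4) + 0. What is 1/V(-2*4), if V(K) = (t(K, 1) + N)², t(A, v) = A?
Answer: 25/1764 ≈ 0.014172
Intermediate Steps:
N = -⅖ (N = -((6 - 4) + 0)/5 = -(2 + 0)/5 = -⅕*2 = -⅖ ≈ -0.40000)
V(K) = (-⅖ + K)² (V(K) = (K - ⅖)² = (-⅖ + K)²)
1/V(-2*4) = 1/((-2 + 5*(-2*4))²/25) = 1/((-2 + 5*(-8))²/25) = 1/((-2 - 40)²/25) = 1/((1/25)*(-42)²) = 1/((1/25)*1764) = 1/(1764/25) = 25/1764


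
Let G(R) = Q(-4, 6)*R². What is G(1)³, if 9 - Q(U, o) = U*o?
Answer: 35937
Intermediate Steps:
Q(U, o) = 9 - U*o
G(R) = 33*R² (G(R) = (9 - 1*(-4)*6)*R² = (9 + 24)*R² = 33*R²)
G(1)³ = (33*1²)³ = (33*1)³ = 33³ = 35937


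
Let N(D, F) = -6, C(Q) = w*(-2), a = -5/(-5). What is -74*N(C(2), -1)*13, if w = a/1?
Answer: 5772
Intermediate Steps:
a = 1 (a = -5*(-⅕) = 1)
w = 1 (w = 1/1 = 1*1 = 1)
C(Q) = -2 (C(Q) = 1*(-2) = -2)
-74*N(C(2), -1)*13 = -74*(-6)*13 = 444*13 = 5772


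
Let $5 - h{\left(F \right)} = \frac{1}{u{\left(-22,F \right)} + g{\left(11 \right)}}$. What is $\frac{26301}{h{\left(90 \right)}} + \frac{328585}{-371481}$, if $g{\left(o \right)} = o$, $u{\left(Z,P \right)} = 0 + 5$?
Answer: $\frac{156299190281}{29346999} \approx 5325.9$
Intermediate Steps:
$u{\left(Z,P \right)} = 5$
$h{\left(F \right)} = \frac{79}{16}$ ($h{\left(F \right)} = 5 - \frac{1}{5 + 11} = 5 - \frac{1}{16} = \frac{79}{16}$)
$\frac{26301}{h{\left(90 \right)}} + \frac{328585}{-371481} = \frac{26301}{\frac{79}{16}} + \frac{328585}{-371481} = 26301 \cdot \frac{16}{79} + 328585 \left(- \frac{1}{371481}\right) = \frac{420816}{79} - \frac{328585}{371481} = \frac{156299190281}{29346999}$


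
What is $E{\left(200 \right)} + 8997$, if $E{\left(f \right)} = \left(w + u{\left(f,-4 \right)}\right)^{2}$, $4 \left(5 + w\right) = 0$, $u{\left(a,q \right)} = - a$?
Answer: $51022$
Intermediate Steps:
$w = -5$ ($w = -5 + \frac{1}{4} \cdot 0 = -5 + 0 = -5$)
$E{\left(f \right)} = \left(-5 - f\right)^{2}$
$E{\left(200 \right)} + 8997 = \left(5 + 200\right)^{2} + 8997 = 205^{2} + 8997 = 42025 + 8997 = 51022$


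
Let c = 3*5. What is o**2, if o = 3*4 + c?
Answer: 729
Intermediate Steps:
c = 15
o = 27 (o = 3*4 + 15 = 12 + 15 = 27)
o**2 = 27**2 = 729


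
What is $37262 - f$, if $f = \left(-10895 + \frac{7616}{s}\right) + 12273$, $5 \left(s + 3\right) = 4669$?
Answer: $\frac{83483028}{2327} \approx 35876.0$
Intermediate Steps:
$s = \frac{4654}{5}$ ($s = -3 + \frac{1}{5} \cdot 4669 = -3 + \frac{4669}{5} = \frac{4654}{5} \approx 930.8$)
$f = \frac{3225646}{2327}$ ($f = \left(-10895 + \frac{7616}{\frac{4654}{5}}\right) + 12273 = \left(-10895 + 7616 \cdot \frac{5}{4654}\right) + 12273 = \left(-10895 + \frac{19040}{2327}\right) + 12273 = - \frac{25333625}{2327} + 12273 = \frac{3225646}{2327} \approx 1386.2$)
$37262 - f = 37262 - \frac{3225646}{2327} = \frac{83483028}{2327}$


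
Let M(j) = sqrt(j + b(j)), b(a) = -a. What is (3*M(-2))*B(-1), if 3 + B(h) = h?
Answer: 0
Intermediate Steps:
B(h) = -3 + h
M(j) = 0 (M(j) = sqrt(j - j) = sqrt(0) = 0)
(3*M(-2))*B(-1) = (3*0)*(-3 - 1) = 0*(-4) = 0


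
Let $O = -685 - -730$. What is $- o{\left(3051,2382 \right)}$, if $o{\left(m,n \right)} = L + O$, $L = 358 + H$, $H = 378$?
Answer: $-781$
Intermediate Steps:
$O = 45$ ($O = -685 + 730 = 45$)
$L = 736$ ($L = 358 + 378 = 736$)
$o{\left(m,n \right)} = 781$ ($o{\left(m,n \right)} = 736 + 45 = 781$)
$- o{\left(3051,2382 \right)} = \left(-1\right) 781 = -781$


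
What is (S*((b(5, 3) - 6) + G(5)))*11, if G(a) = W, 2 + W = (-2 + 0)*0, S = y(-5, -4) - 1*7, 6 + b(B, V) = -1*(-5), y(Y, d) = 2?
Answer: 495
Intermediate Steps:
b(B, V) = -1 (b(B, V) = -6 - 1*(-5) = -6 + 5 = -1)
S = -5 (S = 2 - 1*7 = 2 - 7 = -5)
W = -2 (W = -2 + (-2 + 0)*0 = -2 - 2*0 = -2 + 0 = -2)
G(a) = -2
(S*((b(5, 3) - 6) + G(5)))*11 = -5*((-1 - 6) - 2)*11 = -5*(-7 - 2)*11 = -5*(-9)*11 = 45*11 = 495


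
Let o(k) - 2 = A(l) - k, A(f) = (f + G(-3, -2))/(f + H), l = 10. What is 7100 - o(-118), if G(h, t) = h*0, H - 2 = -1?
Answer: 76770/11 ≈ 6979.1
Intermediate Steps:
H = 1 (H = 2 - 1 = 1)
G(h, t) = 0
A(f) = f/(1 + f) (A(f) = (f + 0)/(f + 1) = f/(1 + f))
o(k) = 32/11 - k (o(k) = 2 + (10/(1 + 10) - k) = 2 + (10/11 - k) = 32/11 - k)
7100 - o(-118) = 7100 - (32/11 - 1*(-118)) = 7100 - (32/11 + 118) = 7100 - 1*1330/11 = 7100 - 1330/11 = 76770/11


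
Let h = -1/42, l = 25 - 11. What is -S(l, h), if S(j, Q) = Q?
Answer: 1/42 ≈ 0.023810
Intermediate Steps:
l = 14
h = -1/42 (h = -1*1/42 = -1/42 ≈ -0.023810)
-S(l, h) = -1*(-1/42) = 1/42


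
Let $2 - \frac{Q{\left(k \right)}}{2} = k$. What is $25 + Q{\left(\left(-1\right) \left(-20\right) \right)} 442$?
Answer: $-15887$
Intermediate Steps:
$Q{\left(k \right)} = 4 - 2 k$
$25 + Q{\left(\left(-1\right) \left(-20\right) \right)} 442 = 25 + \left(4 - 2 \left(\left(-1\right) \left(-20\right)\right)\right) 442 = 25 + \left(4 - 40\right) 442 = 25 - 15912 = -15887$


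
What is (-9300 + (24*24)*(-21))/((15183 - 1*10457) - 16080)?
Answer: 10698/5677 ≈ 1.8844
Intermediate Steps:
(-9300 + (24*24)*(-21))/((15183 - 1*10457) - 16080) = (-9300 + 576*(-21))/((15183 - 10457) - 16080) = (-9300 - 12096)/(4726 - 16080) = -21396/(-11354) = -21396*(-1/11354) = 10698/5677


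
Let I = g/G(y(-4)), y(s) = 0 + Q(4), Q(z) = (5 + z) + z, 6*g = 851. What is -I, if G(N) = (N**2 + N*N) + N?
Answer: -851/2106 ≈ -0.40408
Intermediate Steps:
g = 851/6 (g = (1/6)*851 = 851/6 ≈ 141.83)
Q(z) = 5 + 2*z
y(s) = 13 (y(s) = 0 + (5 + 2*4) = 0 + (5 + 8) = 0 + 13 = 13)
G(N) = N + 2*N**2 (G(N) = (N**2 + N**2) + N = 2*N**2 + N = N + 2*N**2)
I = 851/2106 (I = 851/(6*((13*(1 + 2*13)))) = 851/(6*((13*(1 + 26)))) = 851/(6*((13*27))) = (851/6)/351 = (851/6)*(1/351) = 851/2106 ≈ 0.40408)
-I = -1*851/2106 = -851/2106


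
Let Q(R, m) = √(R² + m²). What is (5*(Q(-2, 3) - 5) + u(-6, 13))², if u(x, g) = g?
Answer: 469 - 120*√13 ≈ 36.334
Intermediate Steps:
(5*(Q(-2, 3) - 5) + u(-6, 13))² = (5*(√((-2)² + 3²) - 5) + 13)² = (5*(√(4 + 9) - 5) + 13)² = (5*(√13 - 5) + 13)² = (5*(-5 + √13) + 13)² = ((-25 + 5*√13) + 13)² = (-12 + 5*√13)²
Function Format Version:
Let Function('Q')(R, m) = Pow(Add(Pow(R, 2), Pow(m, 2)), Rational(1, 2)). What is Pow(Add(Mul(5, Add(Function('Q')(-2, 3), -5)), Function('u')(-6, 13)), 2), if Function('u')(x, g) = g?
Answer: Add(469, Mul(-120, Pow(13, Rational(1, 2)))) ≈ 36.334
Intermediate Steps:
Pow(Add(Mul(5, Add(Function('Q')(-2, 3), -5)), Function('u')(-6, 13)), 2) = Pow(Add(Mul(5, Add(Pow(Add(Pow(-2, 2), Pow(3, 2)), Rational(1, 2)), -5)), 13), 2) = Pow(Add(Mul(5, Add(Pow(Add(4, 9), Rational(1, 2)), -5)), 13), 2) = Pow(Add(Mul(5, Add(Pow(13, Rational(1, 2)), -5)), 13), 2) = Pow(Add(Mul(5, Add(-5, Pow(13, Rational(1, 2)))), 13), 2) = Pow(Add(Add(-25, Mul(5, Pow(13, Rational(1, 2)))), 13), 2) = Pow(Add(-12, Mul(5, Pow(13, Rational(1, 2)))), 2)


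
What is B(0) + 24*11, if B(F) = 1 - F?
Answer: 265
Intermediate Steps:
B(0) + 24*11 = (1 - 1*0) + 24*11 = (1 + 0) + 264 = 1 + 264 = 265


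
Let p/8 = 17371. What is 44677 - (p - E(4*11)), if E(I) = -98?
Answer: -94389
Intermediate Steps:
p = 138968 (p = 8*17371 = 138968)
44677 - (p - E(4*11)) = 44677 - (138968 - 1*(-98)) = 44677 - (138968 + 98) = 44677 - 1*139066 = 44677 - 139066 = -94389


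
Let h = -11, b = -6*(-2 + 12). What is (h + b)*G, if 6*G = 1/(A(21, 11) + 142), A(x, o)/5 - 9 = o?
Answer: -71/1452 ≈ -0.048898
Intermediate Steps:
b = -60 (b = -6*10 = -60)
A(x, o) = 45 + 5*o
G = 1/1452 (G = 1/(6*((45 + 5*11) + 142)) = 1/(6*((45 + 55) + 142)) = 1/(6*(100 + 142)) = (⅙)/242 = (⅙)*(1/242) = 1/1452 ≈ 0.00068871)
(h + b)*G = (-11 - 60)*(1/1452) = -71*1/1452 = -71/1452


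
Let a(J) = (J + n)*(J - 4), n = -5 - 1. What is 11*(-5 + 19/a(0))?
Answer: -1111/24 ≈ -46.292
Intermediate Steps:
n = -6
a(J) = (-6 + J)*(-4 + J) (a(J) = (J - 6)*(J - 4) = (-6 + J)*(-4 + J))
11*(-5 + 19/a(0)) = 11*(-5 + 19/(24 + 0**2 - 10*0)) = 11*(-5 + 19/(24 + 0 + 0)) = 11*(-5 + 19/24) = 11*(-101/24) = -1111/24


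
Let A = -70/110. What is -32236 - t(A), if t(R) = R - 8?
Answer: -354501/11 ≈ -32227.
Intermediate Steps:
A = -7/11 (A = -70*1/110 = -7/11 ≈ -0.63636)
t(R) = -8 + R
-32236 - t(A) = -32236 - (-8 - 7/11) = -32236 - 1*(-95/11) = -32236 + 95/11 = -354501/11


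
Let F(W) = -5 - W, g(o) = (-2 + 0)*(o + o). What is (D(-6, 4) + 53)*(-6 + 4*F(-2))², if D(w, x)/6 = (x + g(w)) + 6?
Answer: 83268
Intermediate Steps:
g(o) = -4*o
D(w, x) = 36 - 24*w + 6*x (D(w, x) = 6*((x - 4*w) + 6) = 6*(6 + x - 4*w) = 36 - 24*w + 6*x)
(D(-6, 4) + 53)*(-6 + 4*F(-2))² = ((36 - 24*(-6) + 6*4) + 53)*(-6 + 4*(-5 - 1*(-2)))² = ((36 + 144 + 24) + 53)*(-6 + 4*(-5 + 2))² = (204 + 53)*(-6 + 4*(-3))² = 257*(-6 - 12)² = 257*(-18)² = 257*324 = 83268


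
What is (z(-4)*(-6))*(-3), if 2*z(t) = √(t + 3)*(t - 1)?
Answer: -45*I ≈ -45.0*I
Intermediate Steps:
z(t) = √(3 + t)*(-1 + t)/2 (z(t) = (√(t + 3)*(t - 1))/2 = (√(3 + t)*(-1 + t))/2 = √(3 + t)*(-1 + t)/2)
(z(-4)*(-6))*(-3) = ((√(3 - 4)*(-1 - 4)/2)*(-6))*(-3) = (((½)*√(-1)*(-5))*(-6))*(-3) = (((½)*I*(-5))*(-6))*(-3) = (-5*I/2*(-6))*(-3) = (15*I)*(-3) = -45*I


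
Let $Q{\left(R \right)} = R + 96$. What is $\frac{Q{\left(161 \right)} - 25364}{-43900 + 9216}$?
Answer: $\frac{25107}{34684} \approx 0.72388$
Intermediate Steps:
$Q{\left(R \right)} = 96 + R$
$\frac{Q{\left(161 \right)} - 25364}{-43900 + 9216} = \frac{\left(96 + 161\right) - 25364}{-43900 + 9216} = \frac{257 - 25364}{-34684} = \left(-25107\right) \left(- \frac{1}{34684}\right) = \frac{25107}{34684}$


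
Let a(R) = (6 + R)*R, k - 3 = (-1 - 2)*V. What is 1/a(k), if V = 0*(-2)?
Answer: 1/27 ≈ 0.037037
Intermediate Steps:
V = 0
k = 3 (k = 3 + (-1 - 2)*0 = 3 - 3*0 = 3 + 0 = 3)
a(R) = R*(6 + R)
1/a(k) = 1/(3*(6 + 3)) = 1/(3*9) = 1/27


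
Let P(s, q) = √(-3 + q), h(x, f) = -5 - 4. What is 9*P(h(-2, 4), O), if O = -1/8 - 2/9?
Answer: 3*I*√482/4 ≈ 16.466*I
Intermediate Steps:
h(x, f) = -9
O = -25/72 (O = -1*⅛ - 2*⅑ = -⅛ - 2/9 = -25/72 ≈ -0.34722)
9*P(h(-2, 4), O) = 9*√(-3 - 25/72) = 9*√(-241/72) = 9*(I*√482/12) = 3*I*√482/4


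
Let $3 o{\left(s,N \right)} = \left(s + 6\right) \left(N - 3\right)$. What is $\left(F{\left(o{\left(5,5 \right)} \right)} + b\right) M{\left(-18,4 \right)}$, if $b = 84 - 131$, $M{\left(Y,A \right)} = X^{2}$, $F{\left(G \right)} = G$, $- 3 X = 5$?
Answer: $- \frac{2975}{27} \approx -110.19$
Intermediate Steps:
$X = - \frac{5}{3}$ ($X = \left(- \frac{1}{3}\right) 5 = - \frac{5}{3} \approx -1.6667$)
$o{\left(s,N \right)} = \frac{\left(-3 + N\right) \left(6 + s\right)}{3}$ ($o{\left(s,N \right)} = \frac{\left(s + 6\right) \left(N - 3\right)}{3} = \frac{\left(6 + s\right) \left(-3 + N\right)}{3} = \frac{\left(-3 + N\right) \left(6 + s\right)}{3}$)
$M{\left(Y,A \right)} = \frac{25}{9}$ ($M{\left(Y,A \right)} = \left(- \frac{5}{3}\right)^{2} = \frac{25}{9}$)
$b = -47$ ($b = 84 - 131 = -47$)
$\left(F{\left(o{\left(5,5 \right)} \right)} + b\right) M{\left(-18,4 \right)} = \left(\left(-6 - 5 + 2 \cdot 5 + \frac{1}{3} \cdot 5 \cdot 5\right) - 47\right) \frac{25}{9} = \left(\left(-6 - 5 + 10 + \frac{25}{3}\right) - 47\right) \frac{25}{9} = \left(\frac{22}{3} - 47\right) \frac{25}{9} = \left(- \frac{119}{3}\right) \frac{25}{9} = - \frac{2975}{27}$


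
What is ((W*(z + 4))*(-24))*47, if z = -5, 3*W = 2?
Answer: 752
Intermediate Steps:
W = ⅔ (W = (⅓)*2 = ⅔ ≈ 0.66667)
((W*(z + 4))*(-24))*47 = ((2*(-5 + 4)/3)*(-24))*47 = (((⅔)*(-1))*(-24))*47 = -⅔*(-24)*47 = 16*47 = 752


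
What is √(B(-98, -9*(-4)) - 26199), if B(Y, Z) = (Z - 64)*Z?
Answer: 3*I*√3023 ≈ 164.95*I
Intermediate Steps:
B(Y, Z) = Z*(-64 + Z) (B(Y, Z) = (-64 + Z)*Z = Z*(-64 + Z))
√(B(-98, -9*(-4)) - 26199) = √((-9*(-4))*(-64 - 9*(-4)) - 26199) = √(36*(-64 + 36) - 26199) = √(36*(-28) - 26199) = √(-1008 - 26199) = √(-27207) = 3*I*√3023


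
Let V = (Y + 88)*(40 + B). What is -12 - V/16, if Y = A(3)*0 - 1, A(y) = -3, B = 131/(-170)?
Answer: -612843/2720 ≈ -225.31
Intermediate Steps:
B = -131/170 (B = 131*(-1/170) = -131/170 ≈ -0.77059)
Y = -1 (Y = -3*0 - 1 = 0 - 1 = -1)
V = 580203/170 (V = (-1 + 88)*(40 - 131/170) = 87*(6669/170) = 580203/170 ≈ 3413.0)
-12 - V/16 = -12 - 580203/(170*16) = -12 - 1*580203/2720 = -12 - 580203/2720 = -612843/2720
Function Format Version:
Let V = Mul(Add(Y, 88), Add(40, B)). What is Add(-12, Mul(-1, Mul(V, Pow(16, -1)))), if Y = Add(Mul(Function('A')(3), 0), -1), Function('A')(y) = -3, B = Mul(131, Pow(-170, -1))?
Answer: Rational(-612843, 2720) ≈ -225.31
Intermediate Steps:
B = Rational(-131, 170) (B = Mul(131, Rational(-1, 170)) = Rational(-131, 170) ≈ -0.77059)
Y = -1 (Y = Add(Mul(-3, 0), -1) = Add(0, -1) = -1)
V = Rational(580203, 170) (V = Mul(Add(-1, 88), Add(40, Rational(-131, 170))) = Mul(87, Rational(6669, 170)) = Rational(580203, 170) ≈ 3413.0)
Add(-12, Mul(-1, Mul(V, Pow(16, -1)))) = Add(-12, Mul(-1, Mul(Rational(580203, 170), Pow(16, -1)))) = Add(-12, Mul(-1, Mul(Rational(580203, 170), Rational(1, 16)))) = Add(-12, Mul(-1, Rational(580203, 2720))) = Add(-12, Rational(-580203, 2720)) = Rational(-612843, 2720)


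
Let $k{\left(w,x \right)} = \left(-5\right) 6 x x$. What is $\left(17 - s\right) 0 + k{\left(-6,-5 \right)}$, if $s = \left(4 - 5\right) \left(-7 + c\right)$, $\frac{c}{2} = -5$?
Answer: $-750$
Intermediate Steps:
$c = -10$ ($c = 2 \left(-5\right) = -10$)
$s = 17$ ($s = \left(4 - 5\right) \left(-7 - 10\right) = \left(-1\right) \left(-17\right) = 17$)
$k{\left(w,x \right)} = - 30 x^{2}$ ($k{\left(w,x \right)} = - 30 x x = - 30 x^{2}$)
$\left(17 - s\right) 0 + k{\left(-6,-5 \right)} = \left(17 - 17\right) 0 - 30 \left(-5\right)^{2} = \left(17 - 17\right) 0 - 750 = 0 \cdot 0 - 750 = 0 - 750 = -750$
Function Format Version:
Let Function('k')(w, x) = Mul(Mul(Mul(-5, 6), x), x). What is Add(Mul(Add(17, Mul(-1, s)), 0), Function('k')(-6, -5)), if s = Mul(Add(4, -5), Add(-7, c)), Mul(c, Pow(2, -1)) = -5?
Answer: -750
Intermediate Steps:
c = -10 (c = Mul(2, -5) = -10)
s = 17 (s = Mul(Add(4, -5), Add(-7, -10)) = Mul(-1, -17) = 17)
Function('k')(w, x) = Mul(-30, Pow(x, 2)) (Function('k')(w, x) = Mul(Mul(-30, x), x) = Mul(-30, Pow(x, 2)))
Add(Mul(Add(17, Mul(-1, s)), 0), Function('k')(-6, -5)) = Add(Mul(Add(17, Mul(-1, 17)), 0), Mul(-30, Pow(-5, 2))) = Add(Mul(Add(17, -17), 0), Mul(-30, 25)) = Add(Mul(0, 0), -750) = Add(0, -750) = -750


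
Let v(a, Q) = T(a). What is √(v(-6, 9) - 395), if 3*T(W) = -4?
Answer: I*√3567/3 ≈ 19.908*I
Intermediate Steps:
T(W) = -4/3 (T(W) = (⅓)*(-4) = -4/3)
v(a, Q) = -4/3
√(v(-6, 9) - 395) = √(-4/3 - 395) = √(-1189/3) = I*√3567/3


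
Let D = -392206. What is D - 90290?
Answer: -482496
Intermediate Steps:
D - 90290 = -392206 - 90290 = -482496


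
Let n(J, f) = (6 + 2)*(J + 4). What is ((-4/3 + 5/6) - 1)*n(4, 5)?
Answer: -96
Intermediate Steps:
n(J, f) = 32 + 8*J (n(J, f) = 8*(4 + J) = 32 + 8*J)
((-4/3 + 5/6) - 1)*n(4, 5) = ((-4/3 + 5/6) - 1)*(32 + 8*4) = ((-4*1/3 + 5*(1/6)) - 1)*(32 + 32) = ((-4/3 + 5/6) - 1)*64 = (-1/2 - 1)*64 = -3/2*64 = -96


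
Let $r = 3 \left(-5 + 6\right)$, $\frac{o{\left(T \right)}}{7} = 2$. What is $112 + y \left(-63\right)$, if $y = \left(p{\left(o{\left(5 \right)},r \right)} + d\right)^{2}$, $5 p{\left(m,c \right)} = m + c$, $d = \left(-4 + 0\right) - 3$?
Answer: $- \frac{17612}{25} \approx -704.48$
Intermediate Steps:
$o{\left(T \right)} = 14$ ($o{\left(T \right)} = 7 \cdot 2 = 14$)
$d = -7$ ($d = -4 - 3 = -7$)
$r = 3$ ($r = 3 \cdot 1 = 3$)
$p{\left(m,c \right)} = \frac{c}{5} + \frac{m}{5}$ ($p{\left(m,c \right)} = \frac{m + c}{5} = \frac{c + m}{5} = \frac{c}{5} + \frac{m}{5}$)
$y = \frac{324}{25}$ ($y = \left(\left(\frac{1}{5} \cdot 3 + \frac{1}{5} \cdot 14\right) - 7\right)^{2} = \left(\left(\frac{3}{5} + \frac{14}{5}\right) - 7\right)^{2} = \left(\frac{17}{5} - 7\right)^{2} = \left(- \frac{18}{5}\right)^{2} = \frac{324}{25} \approx 12.96$)
$112 + y \left(-63\right) = 112 + \frac{324}{25} \left(-63\right) = 112 - \frac{20412}{25} = - \frac{17612}{25}$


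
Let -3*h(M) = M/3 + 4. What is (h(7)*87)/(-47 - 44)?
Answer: 551/273 ≈ 2.0183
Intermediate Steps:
h(M) = -4/3 - M/9 (h(M) = -(M/3 + 4)/3 = -(4 + M/3)/3 = -4/3 - M/9)
(h(7)*87)/(-47 - 44) = ((-4/3 - ⅑*7)*87)/(-47 - 44) = ((-4/3 - 7/9)*87)/(-91) = -19/9*87*(-1/91) = -551/3*(-1/91) = 551/273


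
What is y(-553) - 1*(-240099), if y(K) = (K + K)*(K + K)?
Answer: 1463335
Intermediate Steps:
y(K) = 4*K**2 (y(K) = (2*K)*(2*K) = 4*K**2)
y(-553) - 1*(-240099) = 4*(-553)**2 - 1*(-240099) = 4*305809 + 240099 = 1223236 + 240099 = 1463335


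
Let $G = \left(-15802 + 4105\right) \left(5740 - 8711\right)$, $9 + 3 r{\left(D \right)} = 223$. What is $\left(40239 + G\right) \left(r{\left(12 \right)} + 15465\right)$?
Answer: $540540513278$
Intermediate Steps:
$r{\left(D \right)} = \frac{214}{3}$ ($r{\left(D \right)} = -3 + \frac{1}{3} \cdot 223 = -3 + \frac{223}{3} = \frac{214}{3}$)
$G = 34751787$ ($G = \left(-11697\right) \left(-2971\right) = 34751787$)
$\left(40239 + G\right) \left(r{\left(12 \right)} + 15465\right) = \left(40239 + 34751787\right) \left(\frac{214}{3} + 15465\right) = 34792026 \cdot \frac{46609}{3} = 540540513278$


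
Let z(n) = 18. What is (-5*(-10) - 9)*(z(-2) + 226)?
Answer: 10004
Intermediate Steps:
(-5*(-10) - 9)*(z(-2) + 226) = (-5*(-10) - 9)*(18 + 226) = (50 - 9)*244 = 41*244 = 10004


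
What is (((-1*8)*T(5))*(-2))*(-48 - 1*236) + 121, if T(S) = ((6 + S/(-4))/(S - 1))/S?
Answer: -4791/5 ≈ -958.20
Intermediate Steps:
T(S) = (6 - S/4)/(S*(-1 + S)) (T(S) = ((6 + S*(-¼))/(-1 + S))/S = ((6 - S/4)/(-1 + S))/S = (6 - S/4)/(S*(-1 + S)))
(((-1*8)*T(5))*(-2))*(-48 - 1*236) + 121 = (((-1*8)*((¼)*(24 - 1*5)/(5*(-1 + 5))))*(-2))*(-48 - 1*236) + 121 = (-2*(24 - 5)/(5*4)*(-2))*(-48 - 236) + 121 = (-2*19/(5*4)*(-2))*(-284) + 121 = (-8*19/80*(-2))*(-284) + 121 = -19/10*(-2)*(-284) + 121 = (19/5)*(-284) + 121 = -5396/5 + 121 = -4791/5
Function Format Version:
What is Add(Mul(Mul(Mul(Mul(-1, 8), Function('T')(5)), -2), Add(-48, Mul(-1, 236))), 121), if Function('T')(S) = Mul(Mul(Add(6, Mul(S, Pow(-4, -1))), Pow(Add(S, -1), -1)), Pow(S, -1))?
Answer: Rational(-4791, 5) ≈ -958.20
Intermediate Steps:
Function('T')(S) = Mul(Pow(S, -1), Pow(Add(-1, S), -1), Add(6, Mul(Rational(-1, 4), S))) (Function('T')(S) = Mul(Mul(Add(6, Mul(S, Rational(-1, 4))), Pow(Add(-1, S), -1)), Pow(S, -1)) = Mul(Mul(Add(6, Mul(Rational(-1, 4), S)), Pow(Add(-1, S), -1)), Pow(S, -1)) = Mul(Mul(Pow(Add(-1, S), -1), Add(6, Mul(Rational(-1, 4), S))), Pow(S, -1)) = Mul(Pow(S, -1), Pow(Add(-1, S), -1), Add(6, Mul(Rational(-1, 4), S))))
Add(Mul(Mul(Mul(Mul(-1, 8), Function('T')(5)), -2), Add(-48, Mul(-1, 236))), 121) = Add(Mul(Mul(Mul(Mul(-1, 8), Mul(Rational(1, 4), Pow(5, -1), Pow(Add(-1, 5), -1), Add(24, Mul(-1, 5)))), -2), Add(-48, Mul(-1, 236))), 121) = Add(Mul(Mul(Mul(-8, Mul(Rational(1, 4), Rational(1, 5), Pow(4, -1), Add(24, -5))), -2), Add(-48, -236)), 121) = Add(Mul(Mul(Mul(-8, Mul(Rational(1, 4), Rational(1, 5), Rational(1, 4), 19)), -2), -284), 121) = Add(Mul(Mul(Mul(-8, Rational(19, 80)), -2), -284), 121) = Add(Mul(Mul(Rational(-19, 10), -2), -284), 121) = Add(Mul(Rational(19, 5), -284), 121) = Add(Rational(-5396, 5), 121) = Rational(-4791, 5)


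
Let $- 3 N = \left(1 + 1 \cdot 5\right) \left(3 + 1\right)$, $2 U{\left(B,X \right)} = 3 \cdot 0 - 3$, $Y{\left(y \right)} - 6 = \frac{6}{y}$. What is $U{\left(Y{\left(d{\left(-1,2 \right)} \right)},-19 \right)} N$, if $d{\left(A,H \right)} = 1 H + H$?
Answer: $12$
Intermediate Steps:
$d{\left(A,H \right)} = 2 H$ ($d{\left(A,H \right)} = H + H = 2 H$)
$Y{\left(y \right)} = 6 + \frac{6}{y}$
$U{\left(B,X \right)} = - \frac{3}{2}$ ($U{\left(B,X \right)} = \frac{3 \cdot 0 - 3}{2} = \frac{0 - 3}{2} = \frac{1}{2} \left(-3\right) = - \frac{3}{2}$)
$N = -8$ ($N = - \frac{\left(1 + 1 \cdot 5\right) \left(3 + 1\right)}{3} = - \frac{\left(1 + 5\right) 4}{3} = - \frac{6 \cdot 4}{3} = \left(- \frac{1}{3}\right) 24 = -8$)
$U{\left(Y{\left(d{\left(-1,2 \right)} \right)},-19 \right)} N = \left(- \frac{3}{2}\right) \left(-8\right) = 12$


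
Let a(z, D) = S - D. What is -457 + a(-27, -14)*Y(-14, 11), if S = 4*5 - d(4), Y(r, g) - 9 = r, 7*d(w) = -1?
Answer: -4394/7 ≈ -627.71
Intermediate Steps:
d(w) = -⅐ (d(w) = (⅐)*(-1) = -⅐)
Y(r, g) = 9 + r
S = 141/7 (S = 4*5 - 1*(-⅐) = 20 + ⅐ = 141/7 ≈ 20.143)
a(z, D) = 141/7 - D
-457 + a(-27, -14)*Y(-14, 11) = -457 + (141/7 - 1*(-14))*(9 - 14) = -457 + (141/7 + 14)*(-5) = -457 + (239/7)*(-5) = -457 - 1195/7 = -4394/7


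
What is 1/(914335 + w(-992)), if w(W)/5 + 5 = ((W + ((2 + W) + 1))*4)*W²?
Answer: -1/38987701370 ≈ -2.5649e-11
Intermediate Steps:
w(W) = -25 + 5*W²*(12 + 8*W) (w(W) = -25 + 5*(((W + ((2 + W) + 1))*4)*W²) = -25 + 5*(((W + (3 + W))*4)*W²) = -25 + 5*(((3 + 2*W)*4)*W²) = -25 + 5*((12 + 8*W)*W²) = -25 + 5*(W²*(12 + 8*W)) = -25 + 5*W²*(12 + 8*W))
1/(914335 + w(-992)) = 1/(914335 + (-25 + 40*(-992)³ + 60*(-992)²)) = 1/(914335 + (-25 + 40*(-976191488) + 60*984064)) = 1/(914335 + (-25 - 39047659520 + 59043840)) = 1/(914335 - 38988615705) = 1/(-38987701370) = -1/38987701370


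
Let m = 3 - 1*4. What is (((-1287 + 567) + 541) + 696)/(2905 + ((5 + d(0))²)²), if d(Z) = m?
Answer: 517/3161 ≈ 0.16356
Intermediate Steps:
m = -1 (m = 3 - 4 = -1)
d(Z) = -1
(((-1287 + 567) + 541) + 696)/(2905 + ((5 + d(0))²)²) = (((-1287 + 567) + 541) + 696)/(2905 + ((5 - 1)²)²) = ((-720 + 541) + 696)/(2905 + (4²)²) = (-179 + 696)/(2905 + 16²) = 517/(2905 + 256) = 517/3161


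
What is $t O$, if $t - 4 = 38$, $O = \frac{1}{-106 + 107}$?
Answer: $42$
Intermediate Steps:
$O = 1$ ($O = 1^{-1} = 1$)
$t = 42$ ($t = 4 + 38 = 42$)
$t O = 42 \cdot 1 = 42$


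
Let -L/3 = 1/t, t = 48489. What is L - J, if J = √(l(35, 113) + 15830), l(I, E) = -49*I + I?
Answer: -1/16163 - 5*√566 ≈ -118.95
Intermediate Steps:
l(I, E) = -48*I
J = 5*√566 (J = √(-48*35 + 15830) = √(-1680 + 15830) = √14150 = 5*√566 ≈ 118.95)
L = -1/16163 (L = -3/48489 = -3*1/48489 = -1/16163 ≈ -6.1870e-5)
L - J = -1/16163 - 5*√566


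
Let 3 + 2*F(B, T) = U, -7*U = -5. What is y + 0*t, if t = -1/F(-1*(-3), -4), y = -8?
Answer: -8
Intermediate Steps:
U = 5/7 (U = -⅐*(-5) = 5/7 ≈ 0.71429)
F(B, T) = -8/7 (F(B, T) = -3/2 + (½)*(5/7) = -3/2 + 5/14 = -8/7)
t = 7/8 (t = -1/(-8/7) = -1*(-7/8) = 7/8 ≈ 0.87500)
y + 0*t = -8 + 0*(7/8) = -8 + 0 = -8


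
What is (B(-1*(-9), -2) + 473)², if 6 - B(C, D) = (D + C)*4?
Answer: 203401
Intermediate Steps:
B(C, D) = 6 - 4*C - 4*D (B(C, D) = 6 - (D + C)*4 = 6 - (C + D)*4 = 6 - (4*C + 4*D) = 6 + (-4*C - 4*D) = 6 - 4*C - 4*D)
(B(-1*(-9), -2) + 473)² = ((6 - (-4)*(-9) - 4*(-2)) + 473)² = ((6 - 4*9 + 8) + 473)² = ((6 - 36 + 8) + 473)² = (-22 + 473)² = 451² = 203401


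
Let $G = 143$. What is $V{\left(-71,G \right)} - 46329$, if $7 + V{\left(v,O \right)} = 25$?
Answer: $-46311$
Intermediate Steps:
$V{\left(v,O \right)} = 18$ ($V{\left(v,O \right)} = -7 + 25 = 18$)
$V{\left(-71,G \right)} - 46329 = 18 - 46329 = -46311$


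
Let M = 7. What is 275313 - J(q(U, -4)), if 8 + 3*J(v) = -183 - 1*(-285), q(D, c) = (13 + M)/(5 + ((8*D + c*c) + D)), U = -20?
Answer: 825845/3 ≈ 2.7528e+5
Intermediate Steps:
q(D, c) = 20/(5 + c² + 9*D) (q(D, c) = (13 + 7)/(5 + ((8*D + c*c) + D)) = 20/(5 + ((8*D + c²) + D)) = 20/(5 + ((c² + 8*D) + D)) = 20/(5 + (c² + 9*D)) = 20/(5 + c² + 9*D))
J(v) = 94/3 (J(v) = -8/3 + (-183 - 1*(-285))/3 = -8/3 + (-183 + 285)/3 = -8/3 + (⅓)*102 = -8/3 + 34 = 94/3)
275313 - J(q(U, -4)) = 275313 - 1*94/3 = 275313 - 94/3 = 825845/3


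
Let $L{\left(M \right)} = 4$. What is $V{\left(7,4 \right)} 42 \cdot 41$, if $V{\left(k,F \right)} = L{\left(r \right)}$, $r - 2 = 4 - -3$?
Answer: $6888$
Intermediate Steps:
$r = 9$ ($r = 2 + \left(4 - -3\right) = 2 + \left(4 + 3\right) = 2 + 7 = 9$)
$V{\left(k,F \right)} = 4$
$V{\left(7,4 \right)} 42 \cdot 41 = 4 \cdot 42 \cdot 41 = 168 \cdot 41 = 6888$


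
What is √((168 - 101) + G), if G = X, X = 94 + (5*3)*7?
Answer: √266 ≈ 16.310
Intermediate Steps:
X = 199 (X = 94 + 15*7 = 94 + 105 = 199)
G = 199
√((168 - 101) + G) = √((168 - 101) + 199) = √(67 + 199) = √266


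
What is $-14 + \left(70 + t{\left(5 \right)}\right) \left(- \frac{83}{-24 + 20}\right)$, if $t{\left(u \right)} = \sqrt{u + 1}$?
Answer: $\frac{2877}{2} + \frac{83 \sqrt{6}}{4} \approx 1489.3$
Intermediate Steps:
$t{\left(u \right)} = \sqrt{1 + u}$
$-14 + \left(70 + t{\left(5 \right)}\right) \left(- \frac{83}{-24 + 20}\right) = -14 + \left(70 + \sqrt{1 + 5}\right) \left(- \frac{83}{-24 + 20}\right) = -14 + \left(70 + \sqrt{6}\right) \left(- \frac{83}{-4}\right) = -14 + \left(70 + \sqrt{6}\right) \left(\left(-83\right) \left(- \frac{1}{4}\right)\right) = -14 + \left(70 + \sqrt{6}\right) \frac{83}{4} = -14 + \left(\frac{2905}{2} + \frac{83 \sqrt{6}}{4}\right) = \frac{2877}{2} + \frac{83 \sqrt{6}}{4}$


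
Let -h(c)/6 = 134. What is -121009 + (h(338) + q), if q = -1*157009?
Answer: -278822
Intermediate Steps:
h(c) = -804 (h(c) = -6*134 = -804)
q = -157009
-121009 + (h(338) + q) = -121009 + (-804 - 157009) = -121009 - 157813 = -278822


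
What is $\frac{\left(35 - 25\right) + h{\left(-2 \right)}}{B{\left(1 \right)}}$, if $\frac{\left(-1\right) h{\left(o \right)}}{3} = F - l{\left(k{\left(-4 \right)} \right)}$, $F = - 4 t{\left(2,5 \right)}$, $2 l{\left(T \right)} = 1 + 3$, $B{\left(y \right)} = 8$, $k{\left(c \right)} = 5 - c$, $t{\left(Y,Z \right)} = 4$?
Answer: $8$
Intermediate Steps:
$l{\left(T \right)} = 2$ ($l{\left(T \right)} = \frac{1 + 3}{2} = \frac{1}{2} \cdot 4 = 2$)
$F = -16$ ($F = \left(-4\right) 4 = -16$)
$h{\left(o \right)} = 54$ ($h{\left(o \right)} = - 3 \left(-16 - 2\right) = \left(-3\right) \left(-18\right) = 54$)
$\frac{\left(35 - 25\right) + h{\left(-2 \right)}}{B{\left(1 \right)}} = \frac{\left(35 - 25\right) + 54}{8} = \left(10 + 54\right) \frac{1}{8} = 64 \cdot \frac{1}{8} = 8$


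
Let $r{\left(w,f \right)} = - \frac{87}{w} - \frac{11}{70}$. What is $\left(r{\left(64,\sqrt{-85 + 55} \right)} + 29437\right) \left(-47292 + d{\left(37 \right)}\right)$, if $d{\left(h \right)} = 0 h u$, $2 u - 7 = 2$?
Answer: $- \frac{111365030787}{80} \approx -1.3921 \cdot 10^{9}$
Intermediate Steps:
$u = \frac{9}{2}$ ($u = \frac{7}{2} + \frac{1}{2} \cdot 2 = \frac{7}{2} + 1 = \frac{9}{2} \approx 4.5$)
$d{\left(h \right)} = 0$ ($d{\left(h \right)} = 0 h \frac{9}{2} = 0 \cdot \frac{9}{2} = 0$)
$r{\left(w,f \right)} = - \frac{11}{70} - \frac{87}{w}$ ($r{\left(w,f \right)} = - \frac{87}{w} - \frac{11}{70} = - \frac{11}{70} - \frac{87}{w}$)
$\left(r{\left(64,\sqrt{-85 + 55} \right)} + 29437\right) \left(-47292 + d{\left(37 \right)}\right) = \left(\left(- \frac{11}{70} - \frac{87}{64}\right) + 29437\right) \left(-47292 + 0\right) = \left(\left(- \frac{11}{70} - \frac{87}{64}\right) + 29437\right) \left(-47292\right) = \left(- \frac{3397}{2240} + 29437\right) \left(-47292\right) = \frac{65935483}{2240} \left(-47292\right) = - \frac{111365030787}{80}$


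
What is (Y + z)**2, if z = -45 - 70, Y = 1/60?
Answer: 47596201/3600 ≈ 13221.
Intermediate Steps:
Y = 1/60 ≈ 0.016667
z = -115
(Y + z)**2 = (1/60 - 115)**2 = (-6899/60)**2 = 47596201/3600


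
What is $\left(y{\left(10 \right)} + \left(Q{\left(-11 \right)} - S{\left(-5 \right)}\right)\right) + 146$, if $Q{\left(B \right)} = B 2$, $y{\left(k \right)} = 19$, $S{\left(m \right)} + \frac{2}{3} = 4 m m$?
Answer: $\frac{131}{3} \approx 43.667$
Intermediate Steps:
$S{\left(m \right)} = - \frac{2}{3} + 4 m^{2}$ ($S{\left(m \right)} = - \frac{2}{3} + 4 m m = - \frac{2}{3} + 4 m^{2}$)
$Q{\left(B \right)} = 2 B$
$\left(y{\left(10 \right)} + \left(Q{\left(-11 \right)} - S{\left(-5 \right)}\right)\right) + 146 = \left(19 + \left(2 \left(-11\right) - \left(- \frac{2}{3} + 4 \left(-5\right)^{2}\right)\right)\right) + 146 = \left(19 - \left(\frac{64}{3} + 100\right)\right) + 146 = \left(19 - \frac{364}{3}\right) + 146 = - \frac{307}{3} + 146 = \frac{131}{3}$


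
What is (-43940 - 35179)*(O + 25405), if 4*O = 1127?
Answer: -8129239893/4 ≈ -2.0323e+9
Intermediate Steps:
O = 1127/4 (O = (1/4)*1127 = 1127/4 ≈ 281.75)
(-43940 - 35179)*(O + 25405) = (-43940 - 35179)*(1127/4 + 25405) = -79119*102747/4 = -8129239893/4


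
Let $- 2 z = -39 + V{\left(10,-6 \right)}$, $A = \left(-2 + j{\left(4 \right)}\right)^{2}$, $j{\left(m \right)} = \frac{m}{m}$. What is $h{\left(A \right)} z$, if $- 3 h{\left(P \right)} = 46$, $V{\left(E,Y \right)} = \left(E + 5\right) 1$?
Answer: $-184$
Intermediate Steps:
$j{\left(m \right)} = 1$
$A = 1$ ($A = \left(-2 + 1\right)^{2} = \left(-1\right)^{2} = 1$)
$V{\left(E,Y \right)} = 5 + E$ ($V{\left(E,Y \right)} = \left(5 + E\right) 1 = 5 + E$)
$h{\left(P \right)} = - \frac{46}{3}$ ($h{\left(P \right)} = \left(- \frac{1}{3}\right) 46 = - \frac{46}{3}$)
$z = 12$ ($z = - \frac{-39 + \left(5 + 10\right)}{2} = - \frac{-39 + 15}{2} = \left(- \frac{1}{2}\right) \left(-24\right) = 12$)
$h{\left(A \right)} z = \left(- \frac{46}{3}\right) 12 = -184$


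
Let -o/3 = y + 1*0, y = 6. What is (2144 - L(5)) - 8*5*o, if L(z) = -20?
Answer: 2884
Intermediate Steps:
o = -18 (o = -3*(6 + 1*0) = -3*(6 + 0) = -3*6 = -18)
(2144 - L(5)) - 8*5*o = (2144 - 1*(-20)) - 8*5*(-18) = (2144 + 20) - 40*(-18) = 2164 - 1*(-720) = 2164 + 720 = 2884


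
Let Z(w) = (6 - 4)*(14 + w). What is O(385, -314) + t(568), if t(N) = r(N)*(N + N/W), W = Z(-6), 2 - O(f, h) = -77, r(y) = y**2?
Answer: 194703663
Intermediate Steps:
O(f, h) = 79 (O(f, h) = 2 - 1*(-77) = 2 + 77 = 79)
Z(w) = 28 + 2*w (Z(w) = 2*(14 + w) = 28 + 2*w)
W = 16 (W = 28 + 2*(-6) = 28 - 12 = 16)
t(N) = 17*N**3/16 (t(N) = N**2*(N + N/16) = N**2*(17*N/16) = 17*N**3/16)
O(385, -314) + t(568) = 79 + (17/16)*568**3 = 79 + (17/16)*183250432 = 79 + 194703584 = 194703663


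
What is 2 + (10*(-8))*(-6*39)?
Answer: 18722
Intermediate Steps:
2 + (10*(-8))*(-6*39) = 2 - 80*(-234) = 2 + 18720 = 18722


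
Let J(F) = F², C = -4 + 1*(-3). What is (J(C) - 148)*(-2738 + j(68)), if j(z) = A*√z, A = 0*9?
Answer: 271062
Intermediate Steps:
C = -7 (C = -4 - 3 = -7)
A = 0
j(z) = 0 (j(z) = 0*√z = 0)
(J(C) - 148)*(-2738 + j(68)) = ((-7)² - 148)*(-2738 + 0) = (49 - 148)*(-2738) = -99*(-2738) = 271062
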